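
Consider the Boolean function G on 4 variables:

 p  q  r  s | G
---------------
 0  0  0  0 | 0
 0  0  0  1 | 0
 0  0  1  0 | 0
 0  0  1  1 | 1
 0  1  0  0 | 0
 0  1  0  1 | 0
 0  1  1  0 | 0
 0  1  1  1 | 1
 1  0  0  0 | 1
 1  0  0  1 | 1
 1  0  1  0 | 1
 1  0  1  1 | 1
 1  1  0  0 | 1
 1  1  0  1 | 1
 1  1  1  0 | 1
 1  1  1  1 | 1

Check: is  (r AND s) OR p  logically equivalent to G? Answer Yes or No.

Yes

Check the formula against G row by row:
  p=0, q=0, r=0, s=0: formula gives 0, G = 0 ✓
  p=0, q=0, r=0, s=1: formula gives 0, G = 0 ✓
  p=0, q=0, r=1, s=0: formula gives 0, G = 0 ✓
  p=0, q=0, r=1, s=1: formula gives 1, G = 1 ✓
  … (the remaining 12 rows also agree.)
Every row agrees, so the formula is equivalent.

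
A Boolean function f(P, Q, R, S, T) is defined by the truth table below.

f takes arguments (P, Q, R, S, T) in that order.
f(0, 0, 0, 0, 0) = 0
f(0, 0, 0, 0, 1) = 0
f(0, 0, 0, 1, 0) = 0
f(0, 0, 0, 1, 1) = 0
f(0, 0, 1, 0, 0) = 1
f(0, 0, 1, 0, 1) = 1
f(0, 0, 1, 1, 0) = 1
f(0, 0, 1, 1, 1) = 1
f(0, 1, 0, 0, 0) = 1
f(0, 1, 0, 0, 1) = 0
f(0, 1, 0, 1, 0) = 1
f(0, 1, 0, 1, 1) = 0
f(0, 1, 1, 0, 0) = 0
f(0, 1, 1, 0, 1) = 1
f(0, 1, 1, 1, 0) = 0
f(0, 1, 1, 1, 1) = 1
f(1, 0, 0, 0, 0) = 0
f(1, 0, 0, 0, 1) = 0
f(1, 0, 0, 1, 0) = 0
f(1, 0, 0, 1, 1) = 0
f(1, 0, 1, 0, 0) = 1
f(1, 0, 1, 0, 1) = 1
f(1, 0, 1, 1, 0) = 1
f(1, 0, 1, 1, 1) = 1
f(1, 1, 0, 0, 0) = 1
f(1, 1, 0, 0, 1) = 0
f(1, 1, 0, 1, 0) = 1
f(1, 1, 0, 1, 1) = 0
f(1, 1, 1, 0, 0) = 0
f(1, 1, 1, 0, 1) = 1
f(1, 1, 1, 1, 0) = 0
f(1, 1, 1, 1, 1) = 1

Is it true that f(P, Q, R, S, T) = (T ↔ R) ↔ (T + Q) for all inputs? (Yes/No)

Yes

Test each input against both f and the formula:
  P=0, Q=0, R=0, S=0, T=0: formula gives 0, f = 0 ✓
  P=0, Q=0, R=0, S=0, T=1: formula gives 0, f = 0 ✓
  P=0, Q=0, R=0, S=1, T=0: formula gives 0, f = 0 ✓
  P=0, Q=0, R=0, S=1, T=1: formula gives 0, f = 0 ✓
  … (the remaining 28 rows also agree.)
All 32 rows match — the expression computes f exactly.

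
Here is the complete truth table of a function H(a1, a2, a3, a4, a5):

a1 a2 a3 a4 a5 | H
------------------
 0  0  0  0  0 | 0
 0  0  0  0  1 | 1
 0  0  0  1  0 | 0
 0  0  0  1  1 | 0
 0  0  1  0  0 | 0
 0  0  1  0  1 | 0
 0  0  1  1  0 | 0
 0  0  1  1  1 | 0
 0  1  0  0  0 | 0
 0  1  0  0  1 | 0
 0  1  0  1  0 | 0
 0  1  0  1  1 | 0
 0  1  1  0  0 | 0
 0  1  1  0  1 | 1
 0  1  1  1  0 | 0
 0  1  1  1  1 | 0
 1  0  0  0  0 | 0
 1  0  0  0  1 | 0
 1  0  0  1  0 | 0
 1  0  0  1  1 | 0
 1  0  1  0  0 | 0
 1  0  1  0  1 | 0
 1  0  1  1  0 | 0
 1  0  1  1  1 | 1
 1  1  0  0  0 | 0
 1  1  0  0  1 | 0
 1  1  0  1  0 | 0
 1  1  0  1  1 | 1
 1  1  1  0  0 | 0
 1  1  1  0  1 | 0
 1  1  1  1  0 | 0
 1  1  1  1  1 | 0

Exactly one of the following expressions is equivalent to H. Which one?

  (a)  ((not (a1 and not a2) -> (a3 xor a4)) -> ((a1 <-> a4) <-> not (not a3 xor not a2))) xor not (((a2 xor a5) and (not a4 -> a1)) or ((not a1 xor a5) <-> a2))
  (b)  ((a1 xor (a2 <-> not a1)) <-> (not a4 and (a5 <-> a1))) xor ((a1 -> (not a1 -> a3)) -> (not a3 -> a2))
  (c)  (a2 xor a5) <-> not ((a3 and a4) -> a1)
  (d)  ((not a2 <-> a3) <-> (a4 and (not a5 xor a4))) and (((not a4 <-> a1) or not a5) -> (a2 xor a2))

d

(a): at (0,0,0,1,0) it gives 1, but H = 0 — eliminated.
(b): at (0,0,0,1,0) it gives 1, but H = 0 — eliminated.
(c): at (0,0,0,0,0) it gives 1, but H = 0 — eliminated.
(d) is the remaining candidate, and it agrees with H on all 32 inputs.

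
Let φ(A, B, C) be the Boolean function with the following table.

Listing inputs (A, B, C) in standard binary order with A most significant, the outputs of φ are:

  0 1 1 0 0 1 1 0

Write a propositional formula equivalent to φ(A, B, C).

φ=1 on 4 inputs: (0,0,1), (0,1,0), (1,0,1), (1,1,0). Reading each as a conjunction of literals (¬A·¬B·C, ¬A·B·¬C, A·¬B·C, A·B·¬C) and taking the OR gives the canonical DNF.

φ(A, B, C) = ((((~A & ~B) & C) | ((~A & B) & ~C)) | ((A & ~B) & C)) | ((A & B) & ~C)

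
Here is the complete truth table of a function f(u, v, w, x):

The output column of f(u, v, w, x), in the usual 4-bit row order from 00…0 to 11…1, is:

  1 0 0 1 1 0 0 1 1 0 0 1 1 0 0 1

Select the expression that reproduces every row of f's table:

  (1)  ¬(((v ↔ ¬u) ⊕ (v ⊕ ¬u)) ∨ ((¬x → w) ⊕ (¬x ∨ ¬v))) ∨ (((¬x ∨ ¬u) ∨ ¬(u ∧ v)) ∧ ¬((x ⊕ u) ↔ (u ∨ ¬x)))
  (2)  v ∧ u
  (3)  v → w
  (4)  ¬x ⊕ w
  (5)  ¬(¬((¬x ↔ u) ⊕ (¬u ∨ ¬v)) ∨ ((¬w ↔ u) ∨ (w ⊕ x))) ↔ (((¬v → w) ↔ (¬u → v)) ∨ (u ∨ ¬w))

4

(1): at (0,0,0,1) it gives 1, but f = 0 — eliminated.
(2): at (0,0,0,0) it gives 0, but f = 1 — eliminated.
(3): at (0,0,0,1) it gives 1, but f = 0 — eliminated.
(5): at (0,0,1,0) it gives 1, but f = 0 — eliminated.
Only (4) survives; checking it on all 16 rows confirms it matches f.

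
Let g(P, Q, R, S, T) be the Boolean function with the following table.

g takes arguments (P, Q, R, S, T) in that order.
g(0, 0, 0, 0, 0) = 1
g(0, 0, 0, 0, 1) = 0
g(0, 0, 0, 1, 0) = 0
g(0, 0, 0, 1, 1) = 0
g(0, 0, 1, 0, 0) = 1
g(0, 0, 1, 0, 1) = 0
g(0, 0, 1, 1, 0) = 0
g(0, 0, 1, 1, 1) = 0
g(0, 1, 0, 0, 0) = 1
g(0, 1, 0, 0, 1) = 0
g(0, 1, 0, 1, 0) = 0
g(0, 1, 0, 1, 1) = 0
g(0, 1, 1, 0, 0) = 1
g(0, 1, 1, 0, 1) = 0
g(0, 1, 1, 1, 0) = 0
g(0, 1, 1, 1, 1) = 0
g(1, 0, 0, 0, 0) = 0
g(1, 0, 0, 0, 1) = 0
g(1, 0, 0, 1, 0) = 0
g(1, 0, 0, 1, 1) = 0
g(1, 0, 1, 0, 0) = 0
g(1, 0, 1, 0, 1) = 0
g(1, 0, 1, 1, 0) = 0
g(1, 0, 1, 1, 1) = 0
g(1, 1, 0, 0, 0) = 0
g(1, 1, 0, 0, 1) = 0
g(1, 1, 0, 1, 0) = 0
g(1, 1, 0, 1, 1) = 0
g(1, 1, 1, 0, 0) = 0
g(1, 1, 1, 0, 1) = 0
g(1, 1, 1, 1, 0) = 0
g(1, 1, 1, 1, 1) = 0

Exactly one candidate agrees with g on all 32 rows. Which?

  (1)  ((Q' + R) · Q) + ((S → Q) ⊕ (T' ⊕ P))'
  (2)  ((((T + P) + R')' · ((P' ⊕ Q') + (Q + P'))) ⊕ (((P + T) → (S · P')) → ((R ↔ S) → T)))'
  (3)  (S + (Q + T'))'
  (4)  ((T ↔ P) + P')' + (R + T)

2

(1) fails at (0,0,0,1,1): the formula yields 1, g is 0.
(3) fails at (0,0,0,0,0): the formula yields 0, g is 1.
(4) fails at (0,0,0,0,0): the formula yields 0, g is 1.
(2) is the remaining candidate, and it agrees with g on all 32 inputs.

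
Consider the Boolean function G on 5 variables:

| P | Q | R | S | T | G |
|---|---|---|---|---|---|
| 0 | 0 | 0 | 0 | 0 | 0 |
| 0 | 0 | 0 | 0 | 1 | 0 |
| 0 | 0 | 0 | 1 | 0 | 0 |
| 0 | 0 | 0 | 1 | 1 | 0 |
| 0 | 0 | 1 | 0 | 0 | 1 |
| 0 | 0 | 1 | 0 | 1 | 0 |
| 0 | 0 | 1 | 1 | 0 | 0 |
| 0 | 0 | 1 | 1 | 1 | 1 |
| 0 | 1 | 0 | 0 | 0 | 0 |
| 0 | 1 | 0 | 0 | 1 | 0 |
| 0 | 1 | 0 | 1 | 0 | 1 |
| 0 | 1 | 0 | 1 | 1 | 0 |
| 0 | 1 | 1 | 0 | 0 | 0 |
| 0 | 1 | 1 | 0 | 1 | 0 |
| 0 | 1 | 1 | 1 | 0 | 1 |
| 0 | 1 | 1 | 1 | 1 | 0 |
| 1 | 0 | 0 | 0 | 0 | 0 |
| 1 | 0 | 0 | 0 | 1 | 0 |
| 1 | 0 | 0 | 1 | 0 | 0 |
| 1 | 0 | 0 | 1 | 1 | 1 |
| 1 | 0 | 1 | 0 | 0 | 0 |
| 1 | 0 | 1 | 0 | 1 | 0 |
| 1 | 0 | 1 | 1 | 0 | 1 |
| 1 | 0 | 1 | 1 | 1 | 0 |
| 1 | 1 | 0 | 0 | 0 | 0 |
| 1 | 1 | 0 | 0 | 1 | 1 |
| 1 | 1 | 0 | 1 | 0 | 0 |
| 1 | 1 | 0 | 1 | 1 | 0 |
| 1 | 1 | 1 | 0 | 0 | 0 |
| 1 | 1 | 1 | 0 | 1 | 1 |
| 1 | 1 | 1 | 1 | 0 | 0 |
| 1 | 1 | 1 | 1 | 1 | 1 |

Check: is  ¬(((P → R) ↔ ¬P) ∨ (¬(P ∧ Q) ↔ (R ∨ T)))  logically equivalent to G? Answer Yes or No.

Test each input against both G and the formula:
  P=0, Q=0, R=0, S=0, T=0: formula gives 0, G = 0 ✓
  P=0, Q=0, R=0, S=0, T=1: formula gives 0, G = 0 ✓
  P=0, Q=0, R=0, S=1, T=0: formula gives 0, G = 0 ✓
  P=0, Q=0, R=0, S=1, T=1: formula gives 0, G = 0 ✓
  P=0, Q=0, R=1, S=0, T=0: formula gives 0, but G = 1 ✗
Row (0,0,1,0,0) is a counterexample, so the formula is not equivalent to G.

No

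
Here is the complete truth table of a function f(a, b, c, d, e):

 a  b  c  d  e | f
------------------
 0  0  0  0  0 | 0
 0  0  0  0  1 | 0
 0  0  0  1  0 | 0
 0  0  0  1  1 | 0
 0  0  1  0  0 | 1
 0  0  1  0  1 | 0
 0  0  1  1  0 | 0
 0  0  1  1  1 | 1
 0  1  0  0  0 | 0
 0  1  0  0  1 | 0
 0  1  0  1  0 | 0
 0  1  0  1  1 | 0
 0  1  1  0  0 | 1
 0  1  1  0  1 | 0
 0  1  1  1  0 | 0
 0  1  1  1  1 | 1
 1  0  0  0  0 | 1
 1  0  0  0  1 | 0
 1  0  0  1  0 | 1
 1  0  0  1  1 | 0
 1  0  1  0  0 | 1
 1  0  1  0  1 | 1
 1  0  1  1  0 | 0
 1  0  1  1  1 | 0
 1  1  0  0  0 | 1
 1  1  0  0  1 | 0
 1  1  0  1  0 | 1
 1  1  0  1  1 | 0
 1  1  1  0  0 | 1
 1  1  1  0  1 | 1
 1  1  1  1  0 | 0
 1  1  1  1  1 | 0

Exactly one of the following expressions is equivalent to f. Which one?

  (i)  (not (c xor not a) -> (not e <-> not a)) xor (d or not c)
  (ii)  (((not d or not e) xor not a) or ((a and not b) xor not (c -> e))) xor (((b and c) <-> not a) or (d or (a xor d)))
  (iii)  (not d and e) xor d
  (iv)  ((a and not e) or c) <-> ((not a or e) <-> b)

i

(ii) disagrees with f on (0,0,0,1,0) (formula → 1, table → 0); rule it out.
(iii) disagrees with f on (0,0,0,0,1) (formula → 1, table → 0); rule it out.
(iv) disagrees with f on (0,0,0,0,0) (formula → 1, table → 0); rule it out.
That leaves (i). Evaluating it on every row reproduces the table of f exactly.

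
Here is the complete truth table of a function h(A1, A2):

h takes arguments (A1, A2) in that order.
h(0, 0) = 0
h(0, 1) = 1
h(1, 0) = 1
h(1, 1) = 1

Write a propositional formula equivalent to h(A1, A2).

The output is 1 whenever at least one input is 1 — the OR of all inputs.

h(A1, A2) = A1 | A2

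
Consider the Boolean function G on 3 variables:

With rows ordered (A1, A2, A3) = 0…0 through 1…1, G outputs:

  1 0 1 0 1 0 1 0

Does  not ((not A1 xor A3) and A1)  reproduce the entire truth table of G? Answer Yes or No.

No

Test each input against both G and the formula:
  A1=0, A2=0, A3=0: formula gives 1, G = 1 ✓
  A1=0, A2=0, A3=1: formula gives 1, but G = 0 ✗
Since they disagree at (0,0,1), the expression is not a correct formula for G.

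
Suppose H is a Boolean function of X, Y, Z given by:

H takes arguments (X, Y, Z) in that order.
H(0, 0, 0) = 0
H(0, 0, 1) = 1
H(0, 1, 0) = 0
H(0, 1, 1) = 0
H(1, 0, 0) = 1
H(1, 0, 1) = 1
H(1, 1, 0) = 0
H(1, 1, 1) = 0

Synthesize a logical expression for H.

H(X, Y, Z) = (((NOT X AND NOT Y) AND Z) OR ((X AND NOT Y) AND NOT Z)) OR ((X AND NOT Y) AND Z)

H=1 on 3 inputs: (0,0,1), (1,0,0), (1,0,1). Reading each as a conjunction of literals (¬X·¬Y·Z, X·¬Y·¬Z, X·¬Y·Z) and taking the OR gives the canonical DNF.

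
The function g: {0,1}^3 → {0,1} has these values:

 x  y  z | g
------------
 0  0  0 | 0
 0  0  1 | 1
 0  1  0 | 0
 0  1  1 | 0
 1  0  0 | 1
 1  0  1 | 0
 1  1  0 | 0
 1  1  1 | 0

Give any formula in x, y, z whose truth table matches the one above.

g(x, y, z) = ((not x and not y) and z) or ((x and not y) and not z)

The 1-rows are (0,0,1), (1,0,0). Each contributes one minterm — ¬x·¬y·z; x·¬y·¬z — and their disjunction is a sum-of-products form of g.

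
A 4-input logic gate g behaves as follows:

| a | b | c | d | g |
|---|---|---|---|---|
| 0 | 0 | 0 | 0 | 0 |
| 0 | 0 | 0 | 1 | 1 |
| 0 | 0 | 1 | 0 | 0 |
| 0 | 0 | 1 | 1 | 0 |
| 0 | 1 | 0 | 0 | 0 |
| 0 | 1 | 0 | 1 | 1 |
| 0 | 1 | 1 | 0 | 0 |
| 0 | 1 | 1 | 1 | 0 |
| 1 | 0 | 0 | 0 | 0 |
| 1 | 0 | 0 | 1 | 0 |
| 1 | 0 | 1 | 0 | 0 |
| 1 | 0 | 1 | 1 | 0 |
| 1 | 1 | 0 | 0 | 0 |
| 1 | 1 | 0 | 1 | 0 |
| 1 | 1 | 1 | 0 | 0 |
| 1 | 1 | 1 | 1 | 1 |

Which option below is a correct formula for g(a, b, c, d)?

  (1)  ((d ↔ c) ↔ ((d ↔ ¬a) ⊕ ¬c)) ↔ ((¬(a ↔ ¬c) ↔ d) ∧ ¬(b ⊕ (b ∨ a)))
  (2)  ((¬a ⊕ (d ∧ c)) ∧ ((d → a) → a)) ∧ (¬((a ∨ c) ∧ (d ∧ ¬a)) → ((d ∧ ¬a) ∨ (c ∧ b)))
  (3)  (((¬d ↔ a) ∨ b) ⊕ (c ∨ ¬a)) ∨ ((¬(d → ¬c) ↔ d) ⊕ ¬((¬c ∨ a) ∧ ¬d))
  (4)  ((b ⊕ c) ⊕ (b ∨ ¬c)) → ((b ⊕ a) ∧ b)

(1) disagrees with g on (0,0,1,0) (formula → 1, table → 0); rule it out.
(3) disagrees with g on (0,0,0,0) (formula → 1, table → 0); rule it out.
(4) disagrees with g on (0,0,0,1) (formula → 0, table → 1); rule it out.
Only (2) survives; checking it on all 16 rows confirms it matches g.

2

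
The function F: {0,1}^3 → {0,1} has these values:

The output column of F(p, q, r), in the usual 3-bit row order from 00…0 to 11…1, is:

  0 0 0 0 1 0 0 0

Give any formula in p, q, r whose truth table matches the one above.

F(p, q, r) = (p ∧ ¬q) ∧ ¬r

Only row (1,0,0) gives 1. That row's minterm p·¬q·¬r is F directly.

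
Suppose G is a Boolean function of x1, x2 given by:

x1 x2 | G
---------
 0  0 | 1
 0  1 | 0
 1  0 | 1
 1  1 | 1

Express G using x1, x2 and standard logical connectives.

This is x2 → x1 (false only at 0,1).

G(x1, x2) = x2 → x1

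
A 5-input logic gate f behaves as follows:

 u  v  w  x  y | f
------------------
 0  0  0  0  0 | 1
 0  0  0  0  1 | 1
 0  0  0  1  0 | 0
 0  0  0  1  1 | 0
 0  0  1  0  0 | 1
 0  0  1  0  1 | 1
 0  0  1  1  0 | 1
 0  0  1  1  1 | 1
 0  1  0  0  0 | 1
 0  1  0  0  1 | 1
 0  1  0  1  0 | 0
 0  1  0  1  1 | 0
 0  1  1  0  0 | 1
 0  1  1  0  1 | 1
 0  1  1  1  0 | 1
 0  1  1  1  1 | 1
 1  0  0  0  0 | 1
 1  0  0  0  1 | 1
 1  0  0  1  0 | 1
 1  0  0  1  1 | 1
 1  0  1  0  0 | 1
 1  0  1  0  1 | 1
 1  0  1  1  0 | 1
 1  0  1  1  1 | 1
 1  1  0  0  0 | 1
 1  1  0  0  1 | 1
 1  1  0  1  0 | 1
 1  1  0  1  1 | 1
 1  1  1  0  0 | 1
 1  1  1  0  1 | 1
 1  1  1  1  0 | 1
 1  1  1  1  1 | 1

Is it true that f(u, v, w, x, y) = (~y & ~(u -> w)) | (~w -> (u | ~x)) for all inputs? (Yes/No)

Yes

Evaluate (~y & ~(u -> w)) | (~w -> (u | ~x)) on each row and compare to f:
  u=0, v=0, w=0, x=0, y=0: formula gives 1, f = 1 ✓
  u=0, v=0, w=0, x=0, y=1: formula gives 1, f = 1 ✓
  u=0, v=0, w=0, x=1, y=0: formula gives 0, f = 0 ✓
  u=0, v=0, w=0, x=1, y=1: formula gives 0, f = 0 ✓
  … (the remaining 28 rows also agree.)
All 32 rows match — the expression computes f exactly.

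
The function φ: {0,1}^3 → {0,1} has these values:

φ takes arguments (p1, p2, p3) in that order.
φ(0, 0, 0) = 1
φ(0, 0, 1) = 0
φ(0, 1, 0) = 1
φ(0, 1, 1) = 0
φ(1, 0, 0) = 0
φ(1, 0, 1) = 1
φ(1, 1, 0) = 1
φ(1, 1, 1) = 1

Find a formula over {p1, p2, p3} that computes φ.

φ is 0 on only 3 rows — (0,0,1), (0,1,1), (1,0,0). Writing each as a minterm (¬p1·¬p2·p3, ¬p1·p2·p3, p1·¬p2·¬p3) and OR-ing them characterizes exactly where φ=0, so φ is the negation of that disjunction.

φ(p1, p2, p3) = ~((((~p1 & ~p2) & p3) | ((~p1 & p2) & p3)) | ((p1 & ~p2) & ~p3))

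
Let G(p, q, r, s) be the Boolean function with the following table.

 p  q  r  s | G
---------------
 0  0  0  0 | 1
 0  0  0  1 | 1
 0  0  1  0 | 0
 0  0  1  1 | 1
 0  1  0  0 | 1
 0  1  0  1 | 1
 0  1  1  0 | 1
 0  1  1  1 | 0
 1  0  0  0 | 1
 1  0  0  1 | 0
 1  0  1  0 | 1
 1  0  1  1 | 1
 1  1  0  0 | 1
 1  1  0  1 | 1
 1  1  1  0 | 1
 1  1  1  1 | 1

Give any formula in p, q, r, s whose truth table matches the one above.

The 0-rows are (0,0,1,0), (0,1,1,1), (1,0,0,1). Take each as a conjunction (¬p·¬q·r·¬s, ¬p·q·r·s, p·¬q·¬r·s), form their disjunction, and complement — that gives a formula that is 1 everywhere G is.

G(p, q, r, s) = ¬(((((¬p ∧ ¬q) ∧ r) ∧ ¬s) ∨ (((¬p ∧ q) ∧ r) ∧ s)) ∨ (((p ∧ ¬q) ∧ ¬r) ∧ s))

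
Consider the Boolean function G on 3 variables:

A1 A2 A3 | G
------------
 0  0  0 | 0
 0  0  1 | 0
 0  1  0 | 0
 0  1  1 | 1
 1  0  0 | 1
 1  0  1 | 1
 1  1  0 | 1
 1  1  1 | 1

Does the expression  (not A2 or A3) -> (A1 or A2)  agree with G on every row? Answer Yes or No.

Test each input against both G and the formula:
  A1=0, A2=0, A3=0: formula gives 0, G = 0 ✓
  A1=0, A2=0, A3=1: formula gives 0, G = 0 ✓
  A1=0, A2=1, A3=0: formula gives 1, but G = 0 ✗
Row (0,1,0) is a counterexample, so the formula is not equivalent to G.

No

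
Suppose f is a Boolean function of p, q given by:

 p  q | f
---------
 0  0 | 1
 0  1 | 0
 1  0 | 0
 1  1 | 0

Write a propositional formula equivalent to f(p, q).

The output is 1 only when every input is 0 — NOR of all inputs.

f(p, q) = not (p or q)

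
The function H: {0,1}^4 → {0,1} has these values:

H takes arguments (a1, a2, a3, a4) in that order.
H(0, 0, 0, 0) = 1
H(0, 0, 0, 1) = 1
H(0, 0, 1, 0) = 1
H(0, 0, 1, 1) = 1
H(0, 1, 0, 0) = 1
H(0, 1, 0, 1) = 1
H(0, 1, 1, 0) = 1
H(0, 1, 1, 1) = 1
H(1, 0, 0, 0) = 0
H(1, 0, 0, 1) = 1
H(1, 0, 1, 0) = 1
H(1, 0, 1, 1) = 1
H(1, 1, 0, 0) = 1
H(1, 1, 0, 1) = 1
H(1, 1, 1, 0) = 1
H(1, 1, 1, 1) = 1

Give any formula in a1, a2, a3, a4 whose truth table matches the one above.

H(a1, a2, a3, a4) = not (((a1 and not a2) and not a3) and not a4)

Only row (1,0,0,0) gives 0. So H is 1 everywhere except there — the complement of the minterm a1·¬a2·¬a3·¬a4.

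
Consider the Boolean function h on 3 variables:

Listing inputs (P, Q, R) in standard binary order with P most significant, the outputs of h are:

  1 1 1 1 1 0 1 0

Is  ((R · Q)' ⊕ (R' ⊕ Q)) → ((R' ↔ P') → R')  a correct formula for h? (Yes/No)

Test each input against both h and the formula:
  P=0, Q=0, R=0: formula gives 1, h = 1 ✓
  P=0, Q=0, R=1: formula gives 1, h = 1 ✓
  P=0, Q=1, R=0: formula gives 1, h = 1 ✓
  P=0, Q=1, R=1: formula gives 1, h = 1 ✓
  P=1, Q=0, R=0: formula gives 1, h = 1 ✓
  …and likewise for the remaining 3 rows.
All 8 rows match — the expression computes h exactly.

Yes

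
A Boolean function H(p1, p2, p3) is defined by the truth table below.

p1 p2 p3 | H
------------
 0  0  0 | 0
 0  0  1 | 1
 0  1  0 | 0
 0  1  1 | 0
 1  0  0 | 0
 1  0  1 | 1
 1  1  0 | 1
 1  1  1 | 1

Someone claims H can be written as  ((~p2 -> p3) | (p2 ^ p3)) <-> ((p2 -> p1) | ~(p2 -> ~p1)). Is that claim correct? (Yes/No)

Yes

Evaluate ((~p2 -> p3) | (p2 ^ p3)) <-> ((p2 -> p1) | ~(p2 -> ~p1)) on each row and compare to H:
  p1=0, p2=0, p3=0: formula gives 0, H = 0 ✓
  p1=0, p2=0, p3=1: formula gives 1, H = 1 ✓
  p1=0, p2=1, p3=0: formula gives 0, H = 0 ✓
  p1=0, p2=1, p3=1: formula gives 0, H = 0 ✓
  p1=1, p2=0, p3=0: formula gives 0, H = 0 ✓
  …and likewise for the remaining 3 rows.
Every row agrees, so the formula is equivalent.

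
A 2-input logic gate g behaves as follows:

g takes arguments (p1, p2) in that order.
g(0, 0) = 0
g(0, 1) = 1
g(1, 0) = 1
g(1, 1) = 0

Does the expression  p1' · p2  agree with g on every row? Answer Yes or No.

No

Evaluate p1' · p2 on each row and compare to g:
  p1=0, p2=0: formula gives 0, g = 0 ✓
  p1=0, p2=1: formula gives 1, g = 1 ✓
  p1=1, p2=0: formula gives 0, but g = 1 ✗
Since they disagree at (1,0), the expression is not a correct formula for g.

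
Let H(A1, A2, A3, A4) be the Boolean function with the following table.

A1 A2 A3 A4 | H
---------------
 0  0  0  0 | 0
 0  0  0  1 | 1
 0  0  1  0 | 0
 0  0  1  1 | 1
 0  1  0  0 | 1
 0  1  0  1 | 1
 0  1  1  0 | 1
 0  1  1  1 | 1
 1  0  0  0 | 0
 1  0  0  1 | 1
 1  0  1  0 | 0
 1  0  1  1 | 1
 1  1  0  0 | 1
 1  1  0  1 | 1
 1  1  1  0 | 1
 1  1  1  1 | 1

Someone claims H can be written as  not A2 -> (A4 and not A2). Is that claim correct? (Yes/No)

Check the formula against H row by row:
  A1=0, A2=0, A3=0, A4=0: formula gives 0, H = 0 ✓
  A1=0, A2=0, A3=0, A4=1: formula gives 1, H = 1 ✓
  A1=0, A2=0, A3=1, A4=0: formula gives 0, H = 0 ✓
  A1=0, A2=0, A3=1, A4=1: formula gives 1, H = 1 ✓
  … (the remaining 12 rows also agree.)
Every row agrees, so the formula is equivalent.

Yes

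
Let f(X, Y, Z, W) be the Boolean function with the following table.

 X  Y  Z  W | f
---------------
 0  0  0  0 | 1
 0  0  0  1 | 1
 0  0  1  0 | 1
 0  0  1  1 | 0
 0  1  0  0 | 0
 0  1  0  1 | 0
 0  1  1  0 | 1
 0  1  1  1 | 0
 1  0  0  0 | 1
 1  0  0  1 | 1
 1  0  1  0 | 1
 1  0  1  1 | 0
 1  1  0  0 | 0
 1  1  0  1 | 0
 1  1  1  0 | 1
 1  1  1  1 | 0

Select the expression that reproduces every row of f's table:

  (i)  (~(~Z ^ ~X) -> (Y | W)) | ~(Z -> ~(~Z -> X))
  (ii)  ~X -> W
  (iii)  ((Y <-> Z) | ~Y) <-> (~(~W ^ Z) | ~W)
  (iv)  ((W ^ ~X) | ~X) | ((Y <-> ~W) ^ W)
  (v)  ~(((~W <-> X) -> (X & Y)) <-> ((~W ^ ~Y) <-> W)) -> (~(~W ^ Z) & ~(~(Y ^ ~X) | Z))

iii

(i) disagrees with f on (0,0,0,0) (formula → 0, table → 1); rule it out.
(ii) disagrees with f on (0,0,0,0) (formula → 0, table → 1); rule it out.
(iv) disagrees with f on (0,0,1,1) (formula → 1, table → 0); rule it out.
(v) disagrees with f on (0,1,0,1) (formula → 1, table → 0); rule it out.
(iii) is the remaining candidate, and it agrees with f on all 16 inputs.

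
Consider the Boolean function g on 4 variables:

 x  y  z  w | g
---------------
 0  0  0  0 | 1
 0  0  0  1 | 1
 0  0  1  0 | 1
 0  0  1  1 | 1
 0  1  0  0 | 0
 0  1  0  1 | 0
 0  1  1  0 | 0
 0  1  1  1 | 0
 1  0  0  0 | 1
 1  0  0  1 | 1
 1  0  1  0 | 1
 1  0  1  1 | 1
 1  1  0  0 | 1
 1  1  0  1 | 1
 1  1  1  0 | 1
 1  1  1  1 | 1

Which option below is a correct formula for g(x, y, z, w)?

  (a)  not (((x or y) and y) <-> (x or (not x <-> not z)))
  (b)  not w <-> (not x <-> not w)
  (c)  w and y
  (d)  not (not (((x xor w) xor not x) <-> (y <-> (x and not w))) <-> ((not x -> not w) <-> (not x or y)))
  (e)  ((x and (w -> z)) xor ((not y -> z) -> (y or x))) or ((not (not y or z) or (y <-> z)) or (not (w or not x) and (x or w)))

d

(a): at (0,0,1,0) it gives 0, but g = 1 — eliminated.
(b): at (0,1,0,0) it gives 1, but g = 0 — eliminated.
(c): at (0,0,0,0) it gives 0, but g = 1 — eliminated.
(e): at (0,0,1,0) it gives 0, but g = 1 — eliminated.
(d) is the remaining candidate, and it agrees with g on all 16 inputs.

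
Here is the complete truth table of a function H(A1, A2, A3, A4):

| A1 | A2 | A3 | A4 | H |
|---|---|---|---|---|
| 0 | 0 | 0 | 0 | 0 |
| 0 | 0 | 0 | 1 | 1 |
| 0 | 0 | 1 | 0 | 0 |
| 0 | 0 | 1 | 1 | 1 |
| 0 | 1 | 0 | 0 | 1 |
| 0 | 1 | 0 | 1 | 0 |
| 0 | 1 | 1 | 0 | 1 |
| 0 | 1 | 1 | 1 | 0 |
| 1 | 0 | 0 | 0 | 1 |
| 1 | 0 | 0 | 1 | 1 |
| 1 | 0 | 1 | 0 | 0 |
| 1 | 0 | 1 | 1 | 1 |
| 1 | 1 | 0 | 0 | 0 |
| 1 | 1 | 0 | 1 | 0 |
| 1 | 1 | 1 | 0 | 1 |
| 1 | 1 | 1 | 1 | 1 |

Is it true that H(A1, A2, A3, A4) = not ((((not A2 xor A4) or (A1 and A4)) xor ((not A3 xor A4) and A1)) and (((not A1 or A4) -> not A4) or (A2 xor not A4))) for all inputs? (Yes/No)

Test each input against both H and the formula:
  A1=0, A2=0, A3=0, A4=0: formula gives 0, H = 0 ✓
  A1=0, A2=0, A3=0, A4=1: formula gives 1, H = 1 ✓
  A1=0, A2=0, A3=1, A4=0: formula gives 0, H = 0 ✓
  A1=0, A2=0, A3=1, A4=1: formula gives 1, H = 1 ✓
  …and likewise for the remaining 12 rows.
All 16 rows match — the expression computes H exactly.

Yes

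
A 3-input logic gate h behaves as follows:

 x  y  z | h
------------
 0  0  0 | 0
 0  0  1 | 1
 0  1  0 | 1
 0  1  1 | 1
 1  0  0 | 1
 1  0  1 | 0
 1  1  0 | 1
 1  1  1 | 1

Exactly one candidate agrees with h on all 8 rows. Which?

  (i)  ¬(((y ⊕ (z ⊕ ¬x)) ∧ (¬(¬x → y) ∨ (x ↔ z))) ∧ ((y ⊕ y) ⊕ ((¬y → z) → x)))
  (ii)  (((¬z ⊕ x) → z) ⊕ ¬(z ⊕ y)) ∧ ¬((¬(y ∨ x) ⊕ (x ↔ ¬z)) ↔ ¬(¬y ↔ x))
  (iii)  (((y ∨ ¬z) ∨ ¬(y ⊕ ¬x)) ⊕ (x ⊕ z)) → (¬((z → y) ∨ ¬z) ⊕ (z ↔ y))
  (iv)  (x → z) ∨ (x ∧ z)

i

(ii) fails at (0,1,0): the formula yields 0, h is 1.
(iii) fails at (0,0,0): the formula yields 1, h is 0.
(iv) fails at (0,0,0): the formula yields 1, h is 0.
(i) is the remaining candidate, and it agrees with h on all 8 inputs.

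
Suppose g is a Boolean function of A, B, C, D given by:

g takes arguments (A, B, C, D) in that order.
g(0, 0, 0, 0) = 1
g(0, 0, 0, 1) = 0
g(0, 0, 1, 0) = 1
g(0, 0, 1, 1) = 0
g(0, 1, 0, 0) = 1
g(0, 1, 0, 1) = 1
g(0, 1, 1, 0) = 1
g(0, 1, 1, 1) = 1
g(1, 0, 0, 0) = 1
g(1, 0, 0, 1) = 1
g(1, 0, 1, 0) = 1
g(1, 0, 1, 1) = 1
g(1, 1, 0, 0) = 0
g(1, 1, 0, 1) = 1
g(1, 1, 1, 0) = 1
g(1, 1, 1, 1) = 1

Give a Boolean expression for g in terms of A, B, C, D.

g(A, B, C, D) = NOT (((((NOT A AND NOT B) AND NOT C) AND D) OR (((NOT A AND NOT B) AND C) AND D)) OR (((A AND B) AND NOT C) AND NOT D))

g is 0 on only 3 rows — (0,0,0,1), (0,0,1,1), (1,1,0,0). Writing each as a minterm (¬A·¬B·¬C·D, ¬A·¬B·C·D, A·B·¬C·¬D) and OR-ing them characterizes exactly where g=0, so g is the negation of that disjunction.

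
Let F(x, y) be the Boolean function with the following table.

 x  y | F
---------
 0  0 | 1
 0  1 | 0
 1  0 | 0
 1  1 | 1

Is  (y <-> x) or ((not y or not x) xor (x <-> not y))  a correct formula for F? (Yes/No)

Evaluate (y <-> x) or ((not y or not x) xor (x <-> not y)) on each row and compare to F:
  x=0, y=0: formula gives 1, F = 1 ✓
  x=0, y=1: formula gives 0, F = 0 ✓
  x=1, y=0: formula gives 0, F = 0 ✓
  x=1, y=1: formula gives 1, F = 1 ✓
Every row agrees, so the formula is equivalent.

Yes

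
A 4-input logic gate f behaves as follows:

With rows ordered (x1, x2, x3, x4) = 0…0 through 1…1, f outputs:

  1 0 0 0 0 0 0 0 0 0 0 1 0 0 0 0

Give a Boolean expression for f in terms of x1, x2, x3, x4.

The 1-rows are (0,0,0,0), (1,0,1,1). Each contributes one minterm — ¬x1·¬x2·¬x3·¬x4; x1·¬x2·x3·x4 — and their disjunction is a sum-of-products form of f.

f(x1, x2, x3, x4) = (((x1' · x2') · x3') · x4') + (((x1 · x2') · x3) · x4)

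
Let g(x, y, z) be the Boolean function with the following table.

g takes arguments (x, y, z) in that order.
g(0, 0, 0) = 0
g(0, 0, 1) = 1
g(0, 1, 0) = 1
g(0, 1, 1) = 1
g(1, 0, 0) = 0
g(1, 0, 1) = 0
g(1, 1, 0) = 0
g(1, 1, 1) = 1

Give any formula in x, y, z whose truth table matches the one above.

The 1-rows are (0,0,1), (0,1,0), (0,1,1), (1,1,1). Each contributes one minterm — ¬x·¬y·z; ¬x·y·¬z; ¬x·y·z; x·y·z — and their disjunction is a sum-of-products form of g.

g(x, y, z) = ((((NOT x AND NOT y) AND z) OR ((NOT x AND y) AND NOT z)) OR ((NOT x AND y) AND z)) OR ((x AND y) AND z)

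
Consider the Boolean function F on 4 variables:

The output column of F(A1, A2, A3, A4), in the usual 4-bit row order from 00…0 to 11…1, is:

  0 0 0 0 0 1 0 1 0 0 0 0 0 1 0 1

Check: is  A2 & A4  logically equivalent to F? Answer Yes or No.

Test each input against both F and the formula:
  A1=0, A2=0, A3=0, A4=0: formula gives 0, F = 0 ✓
  A1=0, A2=0, A3=0, A4=1: formula gives 0, F = 0 ✓
  A1=0, A2=0, A3=1, A4=0: formula gives 0, F = 0 ✓
  A1=0, A2=0, A3=1, A4=1: formula gives 0, F = 0 ✓
  …and likewise for the remaining 12 rows.
All 16 rows match — the expression computes F exactly.

Yes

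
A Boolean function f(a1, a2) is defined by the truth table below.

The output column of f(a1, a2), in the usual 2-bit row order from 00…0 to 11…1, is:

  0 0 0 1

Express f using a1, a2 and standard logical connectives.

The output is 1 only when every input is 1 — the AND of all inputs.

f(a1, a2) = a1 AND a2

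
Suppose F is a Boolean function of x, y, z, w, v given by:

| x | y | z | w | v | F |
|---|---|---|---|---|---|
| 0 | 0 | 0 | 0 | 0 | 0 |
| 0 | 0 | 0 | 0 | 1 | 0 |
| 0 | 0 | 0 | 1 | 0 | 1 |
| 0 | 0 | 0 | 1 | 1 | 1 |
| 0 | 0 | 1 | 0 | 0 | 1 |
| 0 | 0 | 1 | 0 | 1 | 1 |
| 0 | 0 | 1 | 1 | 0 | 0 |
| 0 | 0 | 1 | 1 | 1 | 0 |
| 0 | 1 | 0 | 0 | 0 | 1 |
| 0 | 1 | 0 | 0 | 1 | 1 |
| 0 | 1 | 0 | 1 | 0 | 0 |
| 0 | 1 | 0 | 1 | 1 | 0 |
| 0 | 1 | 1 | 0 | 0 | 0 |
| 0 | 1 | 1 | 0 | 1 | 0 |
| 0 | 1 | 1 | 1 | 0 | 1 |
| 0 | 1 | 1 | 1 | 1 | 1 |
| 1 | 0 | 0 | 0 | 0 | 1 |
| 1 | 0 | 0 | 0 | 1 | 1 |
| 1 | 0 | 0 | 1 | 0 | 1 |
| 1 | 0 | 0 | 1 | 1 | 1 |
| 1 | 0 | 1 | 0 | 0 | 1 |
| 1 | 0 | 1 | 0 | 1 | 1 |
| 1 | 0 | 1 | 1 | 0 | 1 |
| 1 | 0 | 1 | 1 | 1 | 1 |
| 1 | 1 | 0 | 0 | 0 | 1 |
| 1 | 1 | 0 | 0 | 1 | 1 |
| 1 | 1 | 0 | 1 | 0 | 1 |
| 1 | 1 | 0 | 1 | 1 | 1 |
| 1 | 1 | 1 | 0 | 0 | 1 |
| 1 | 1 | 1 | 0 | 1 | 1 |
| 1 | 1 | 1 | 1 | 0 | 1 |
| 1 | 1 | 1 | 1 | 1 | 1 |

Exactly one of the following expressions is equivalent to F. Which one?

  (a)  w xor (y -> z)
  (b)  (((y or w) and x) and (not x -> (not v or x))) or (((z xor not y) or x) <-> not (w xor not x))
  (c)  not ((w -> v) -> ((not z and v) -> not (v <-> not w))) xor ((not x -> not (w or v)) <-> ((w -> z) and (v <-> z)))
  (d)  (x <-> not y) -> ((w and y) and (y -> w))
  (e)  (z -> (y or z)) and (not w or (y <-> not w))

(a) disagrees with F on (0,0,0,0,0) (formula → 1, table → 0); rule it out.
(c) disagrees with F on (0,0,0,0,0) (formula → 1, table → 0); rule it out.
(d) disagrees with F on (0,0,0,0,0) (formula → 1, table → 0); rule it out.
(e) disagrees with F on (0,0,0,0,0) (formula → 1, table → 0); rule it out.
(b) is the remaining candidate, and it agrees with F on all 32 inputs.

b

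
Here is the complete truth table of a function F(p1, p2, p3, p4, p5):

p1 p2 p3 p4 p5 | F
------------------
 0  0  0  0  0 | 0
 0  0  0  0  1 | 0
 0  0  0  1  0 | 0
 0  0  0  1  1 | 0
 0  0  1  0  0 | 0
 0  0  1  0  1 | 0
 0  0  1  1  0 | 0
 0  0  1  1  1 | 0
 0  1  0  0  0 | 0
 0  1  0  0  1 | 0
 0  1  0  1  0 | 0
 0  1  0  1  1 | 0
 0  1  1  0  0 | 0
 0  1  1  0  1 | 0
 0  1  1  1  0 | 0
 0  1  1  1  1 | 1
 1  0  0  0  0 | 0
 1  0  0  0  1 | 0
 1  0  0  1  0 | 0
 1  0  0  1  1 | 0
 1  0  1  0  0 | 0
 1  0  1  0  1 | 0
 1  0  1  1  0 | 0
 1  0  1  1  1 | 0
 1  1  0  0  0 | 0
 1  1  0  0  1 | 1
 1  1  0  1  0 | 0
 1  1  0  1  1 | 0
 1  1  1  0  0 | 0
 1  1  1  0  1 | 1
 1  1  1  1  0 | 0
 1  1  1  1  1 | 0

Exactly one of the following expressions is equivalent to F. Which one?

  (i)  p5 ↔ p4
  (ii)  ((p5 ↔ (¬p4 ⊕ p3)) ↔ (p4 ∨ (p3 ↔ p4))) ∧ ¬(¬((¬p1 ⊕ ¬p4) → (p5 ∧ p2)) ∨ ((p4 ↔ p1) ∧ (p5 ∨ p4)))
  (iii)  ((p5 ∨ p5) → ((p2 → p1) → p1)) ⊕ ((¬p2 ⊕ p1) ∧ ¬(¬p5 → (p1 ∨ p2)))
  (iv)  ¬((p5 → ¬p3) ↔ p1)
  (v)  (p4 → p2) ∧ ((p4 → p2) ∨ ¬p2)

(i): at (0,0,0,0,0) it gives 1, but F = 0 — eliminated.
(iii): at (0,1,0,0,0) it gives 1, but F = 0 — eliminated.
(iv): at (0,0,0,0,0) it gives 1, but F = 0 — eliminated.
(v): at (0,0,0,0,0) it gives 1, but F = 0 — eliminated.
Only (ii) survives; checking it on all 32 rows confirms it matches F.

ii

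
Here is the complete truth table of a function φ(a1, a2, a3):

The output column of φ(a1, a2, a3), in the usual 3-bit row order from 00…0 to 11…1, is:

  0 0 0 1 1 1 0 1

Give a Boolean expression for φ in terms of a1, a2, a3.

φ(a1, a2, a3) = ((((NOT a1 AND a2) AND a3) OR ((a1 AND NOT a2) AND NOT a3)) OR ((a1 AND NOT a2) AND a3)) OR ((a1 AND a2) AND a3)

φ=1 on 4 inputs: (0,1,1), (1,0,0), (1,0,1), (1,1,1). Reading each as a conjunction of literals (¬a1·a2·a3, a1·¬a2·¬a3, a1·¬a2·a3, a1·a2·a3) and taking the OR gives the canonical DNF.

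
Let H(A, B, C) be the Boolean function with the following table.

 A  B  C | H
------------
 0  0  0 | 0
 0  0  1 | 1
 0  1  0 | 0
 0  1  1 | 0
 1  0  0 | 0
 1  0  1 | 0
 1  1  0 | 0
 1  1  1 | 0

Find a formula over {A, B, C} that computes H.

H(A, B, C) = (NOT A AND NOT B) AND C

Only row (0,0,1) gives 1. That row's minterm ¬A·¬B·C is H directly.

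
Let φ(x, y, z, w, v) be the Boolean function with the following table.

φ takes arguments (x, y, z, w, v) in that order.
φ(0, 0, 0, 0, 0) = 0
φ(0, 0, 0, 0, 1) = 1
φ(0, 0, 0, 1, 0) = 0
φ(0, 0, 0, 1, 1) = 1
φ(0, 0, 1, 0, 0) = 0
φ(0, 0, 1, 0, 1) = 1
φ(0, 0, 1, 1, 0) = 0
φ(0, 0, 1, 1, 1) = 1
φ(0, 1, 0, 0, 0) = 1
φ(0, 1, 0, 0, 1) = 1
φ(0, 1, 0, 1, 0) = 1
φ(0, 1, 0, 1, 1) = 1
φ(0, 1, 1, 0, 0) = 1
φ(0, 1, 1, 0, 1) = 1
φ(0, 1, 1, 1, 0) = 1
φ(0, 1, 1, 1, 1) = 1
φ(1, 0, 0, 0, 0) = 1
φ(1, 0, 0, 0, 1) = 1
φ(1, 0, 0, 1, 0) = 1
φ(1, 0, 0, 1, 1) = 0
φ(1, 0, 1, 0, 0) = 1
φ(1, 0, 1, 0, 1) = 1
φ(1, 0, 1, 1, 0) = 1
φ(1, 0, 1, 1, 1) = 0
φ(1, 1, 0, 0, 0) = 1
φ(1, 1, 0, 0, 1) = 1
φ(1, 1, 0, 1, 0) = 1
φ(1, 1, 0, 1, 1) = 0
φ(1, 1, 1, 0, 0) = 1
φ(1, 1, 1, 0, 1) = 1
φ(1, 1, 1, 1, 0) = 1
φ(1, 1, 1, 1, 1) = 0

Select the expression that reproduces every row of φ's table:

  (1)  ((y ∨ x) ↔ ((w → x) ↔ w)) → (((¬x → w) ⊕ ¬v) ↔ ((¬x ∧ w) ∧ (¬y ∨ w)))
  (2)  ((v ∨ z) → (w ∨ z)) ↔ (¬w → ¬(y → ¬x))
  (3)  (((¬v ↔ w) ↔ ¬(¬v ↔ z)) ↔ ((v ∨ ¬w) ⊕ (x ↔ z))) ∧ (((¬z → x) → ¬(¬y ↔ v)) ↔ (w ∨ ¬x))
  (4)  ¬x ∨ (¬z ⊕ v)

1

(2) disagrees with φ on (0,0,0,1,0) (formula → 1, table → 0); rule it out.
(3) disagrees with φ on (0,0,0,0,0) (formula → 1, table → 0); rule it out.
(4) disagrees with φ on (0,0,0,0,0) (formula → 1, table → 0); rule it out.
That leaves (1). Evaluating it on every row reproduces the table of φ exactly.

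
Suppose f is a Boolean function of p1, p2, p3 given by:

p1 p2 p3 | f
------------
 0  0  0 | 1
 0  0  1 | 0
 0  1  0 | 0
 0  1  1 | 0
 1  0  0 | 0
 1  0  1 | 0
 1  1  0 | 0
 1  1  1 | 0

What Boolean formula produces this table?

f(p1, p2, p3) = ((p1 + p2) + p3)'

The output is 1 only when every input is 0 — NOR of all inputs.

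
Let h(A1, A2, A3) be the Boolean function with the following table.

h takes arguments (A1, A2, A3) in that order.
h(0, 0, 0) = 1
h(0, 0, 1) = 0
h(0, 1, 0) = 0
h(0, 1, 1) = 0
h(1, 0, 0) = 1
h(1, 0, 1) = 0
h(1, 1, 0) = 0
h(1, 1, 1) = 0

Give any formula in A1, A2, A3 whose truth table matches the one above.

h(A1, A2, A3) = ((NOT A1 AND NOT A2) AND NOT A3) OR ((A1 AND NOT A2) AND NOT A3)

Collect the rows where h=1 — (0,0,0), (1,0,0) — and write one minterm per row: ¬A1·¬A2·¬A3, A1·¬A2·¬A3. Their union (logical OR) reproduces the table exactly.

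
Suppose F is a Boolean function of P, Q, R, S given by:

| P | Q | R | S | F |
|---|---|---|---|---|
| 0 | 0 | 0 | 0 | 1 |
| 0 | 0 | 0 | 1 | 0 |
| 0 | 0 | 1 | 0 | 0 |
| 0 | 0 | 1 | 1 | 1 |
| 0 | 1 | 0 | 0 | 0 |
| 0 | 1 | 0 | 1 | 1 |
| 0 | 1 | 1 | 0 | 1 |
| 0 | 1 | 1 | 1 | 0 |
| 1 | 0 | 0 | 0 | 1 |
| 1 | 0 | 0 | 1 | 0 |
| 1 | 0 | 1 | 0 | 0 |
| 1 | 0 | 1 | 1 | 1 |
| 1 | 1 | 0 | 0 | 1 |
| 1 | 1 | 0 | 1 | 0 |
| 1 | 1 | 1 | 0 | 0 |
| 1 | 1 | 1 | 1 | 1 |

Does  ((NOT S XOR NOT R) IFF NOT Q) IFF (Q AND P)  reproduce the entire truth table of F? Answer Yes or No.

Yes

Check the formula against F row by row:
  P=0, Q=0, R=0, S=0: formula gives 1, F = 1 ✓
  P=0, Q=0, R=0, S=1: formula gives 0, F = 0 ✓
  P=0, Q=0, R=1, S=0: formula gives 0, F = 0 ✓
  P=0, Q=0, R=1, S=1: formula gives 1, F = 1 ✓
  …and likewise for the remaining 12 rows.
All 16 rows match — the expression computes F exactly.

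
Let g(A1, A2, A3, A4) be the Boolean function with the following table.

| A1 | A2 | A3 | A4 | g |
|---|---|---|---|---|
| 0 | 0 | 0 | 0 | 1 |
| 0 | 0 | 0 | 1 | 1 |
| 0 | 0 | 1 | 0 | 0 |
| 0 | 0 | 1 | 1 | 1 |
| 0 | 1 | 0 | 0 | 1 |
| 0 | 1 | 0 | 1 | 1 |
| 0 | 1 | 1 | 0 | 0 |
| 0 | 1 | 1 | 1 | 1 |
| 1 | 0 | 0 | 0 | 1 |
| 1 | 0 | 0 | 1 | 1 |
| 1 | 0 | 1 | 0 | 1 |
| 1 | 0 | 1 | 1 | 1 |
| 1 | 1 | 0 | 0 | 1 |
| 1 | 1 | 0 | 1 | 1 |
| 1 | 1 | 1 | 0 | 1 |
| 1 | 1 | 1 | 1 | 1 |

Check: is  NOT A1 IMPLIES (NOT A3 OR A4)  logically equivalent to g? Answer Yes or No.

Yes

Test each input against both g and the formula:
  A1=0, A2=0, A3=0, A4=0: formula gives 1, g = 1 ✓
  A1=0, A2=0, A3=0, A4=1: formula gives 1, g = 1 ✓
  A1=0, A2=0, A3=1, A4=0: formula gives 0, g = 0 ✓
  A1=0, A2=0, A3=1, A4=1: formula gives 1, g = 1 ✓
  …and likewise for the remaining 12 rows.
Every row agrees, so the formula is equivalent.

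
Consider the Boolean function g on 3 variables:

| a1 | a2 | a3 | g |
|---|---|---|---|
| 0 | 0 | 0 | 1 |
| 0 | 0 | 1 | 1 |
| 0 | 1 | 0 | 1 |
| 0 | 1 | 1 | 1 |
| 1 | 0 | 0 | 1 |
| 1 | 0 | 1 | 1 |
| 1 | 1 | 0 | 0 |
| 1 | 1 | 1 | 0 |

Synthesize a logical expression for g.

g(a1, a2, a3) = ~(((a1 & a2) & ~a3) | ((a1 & a2) & a3))

The 0-rows are (1,1,0), (1,1,1). Take each as a conjunction (a1·a2·¬a3, a1·a2·a3), form their disjunction, and complement — that gives a formula that is 1 everywhere g is.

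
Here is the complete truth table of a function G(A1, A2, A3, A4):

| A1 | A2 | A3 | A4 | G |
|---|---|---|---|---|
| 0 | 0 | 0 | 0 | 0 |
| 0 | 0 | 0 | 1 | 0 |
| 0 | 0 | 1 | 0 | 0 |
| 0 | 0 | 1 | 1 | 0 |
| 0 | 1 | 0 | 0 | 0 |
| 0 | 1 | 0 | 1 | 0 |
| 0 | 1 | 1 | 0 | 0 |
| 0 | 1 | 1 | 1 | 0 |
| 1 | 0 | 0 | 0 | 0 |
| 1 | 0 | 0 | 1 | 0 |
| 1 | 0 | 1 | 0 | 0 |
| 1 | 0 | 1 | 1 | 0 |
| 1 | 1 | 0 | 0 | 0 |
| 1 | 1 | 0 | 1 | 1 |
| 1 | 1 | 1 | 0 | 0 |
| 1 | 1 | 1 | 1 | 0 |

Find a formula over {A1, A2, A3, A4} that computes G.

G(A1, A2, A3, A4) = ((A1 ∧ A2) ∧ ¬A3) ∧ A4

Only row (1,1,0,1) gives 1. That row's minterm A1·A2·¬A3·A4 is G directly.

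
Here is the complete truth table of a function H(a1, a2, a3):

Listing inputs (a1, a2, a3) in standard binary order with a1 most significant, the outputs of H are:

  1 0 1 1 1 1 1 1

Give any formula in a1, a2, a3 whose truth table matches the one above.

H(a1, a2, a3) = not ((not a1 and not a2) and a3)

Only row (0,0,1) gives 0. So H is 1 everywhere except there — the complement of the minterm ¬a1·¬a2·a3.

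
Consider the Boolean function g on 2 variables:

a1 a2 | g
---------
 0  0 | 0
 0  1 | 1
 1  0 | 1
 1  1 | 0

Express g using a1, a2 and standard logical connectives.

g(a1, a2) = a1 xor a2

The output is 1 exactly when an odd number of inputs are 1 — the 2-way XOR (parity).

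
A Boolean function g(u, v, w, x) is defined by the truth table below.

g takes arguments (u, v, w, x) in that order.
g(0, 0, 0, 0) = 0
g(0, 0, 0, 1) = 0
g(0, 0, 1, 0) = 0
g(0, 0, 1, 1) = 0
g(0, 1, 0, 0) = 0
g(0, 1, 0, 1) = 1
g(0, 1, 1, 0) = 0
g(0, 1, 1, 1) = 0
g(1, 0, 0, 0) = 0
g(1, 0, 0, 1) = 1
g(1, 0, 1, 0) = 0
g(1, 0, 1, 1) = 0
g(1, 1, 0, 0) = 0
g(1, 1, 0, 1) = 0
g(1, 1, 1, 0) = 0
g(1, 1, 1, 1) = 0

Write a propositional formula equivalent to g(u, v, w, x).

g(u, v, w, x) = (((NOT u AND v) AND NOT w) AND x) OR (((u AND NOT v) AND NOT w) AND x)

The 1-rows are (0,1,0,1), (1,0,0,1). Each contributes one minterm — ¬u·v·¬w·x; u·¬v·¬w·x — and their disjunction is a sum-of-products form of g.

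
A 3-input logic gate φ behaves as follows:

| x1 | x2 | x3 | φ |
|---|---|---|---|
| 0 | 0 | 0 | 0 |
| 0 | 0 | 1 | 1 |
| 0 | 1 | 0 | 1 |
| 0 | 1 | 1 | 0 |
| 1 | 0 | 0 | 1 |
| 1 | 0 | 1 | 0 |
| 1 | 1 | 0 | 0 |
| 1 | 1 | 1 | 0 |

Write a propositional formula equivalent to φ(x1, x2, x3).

The 1-rows are (0,0,1), (0,1,0), (1,0,0). Each contributes one minterm — ¬x1·¬x2·x3; ¬x1·x2·¬x3; x1·¬x2·¬x3 — and their disjunction is a sum-of-products form of φ.

φ(x1, x2, x3) = (((NOT x1 AND NOT x2) AND x3) OR ((NOT x1 AND x2) AND NOT x3)) OR ((x1 AND NOT x2) AND NOT x3)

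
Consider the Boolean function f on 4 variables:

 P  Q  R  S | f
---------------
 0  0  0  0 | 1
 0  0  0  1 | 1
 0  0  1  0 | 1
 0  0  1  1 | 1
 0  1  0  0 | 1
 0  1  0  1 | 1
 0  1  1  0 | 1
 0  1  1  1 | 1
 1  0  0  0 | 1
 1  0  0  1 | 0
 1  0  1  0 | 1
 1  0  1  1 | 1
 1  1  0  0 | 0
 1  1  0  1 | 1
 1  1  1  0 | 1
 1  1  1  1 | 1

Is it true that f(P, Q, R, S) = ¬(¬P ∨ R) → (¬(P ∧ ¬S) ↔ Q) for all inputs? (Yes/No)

Yes

Evaluate ¬(¬P ∨ R) → (¬(P ∧ ¬S) ↔ Q) on each row and compare to f:
  P=0, Q=0, R=0, S=0: formula gives 1, f = 1 ✓
  P=0, Q=0, R=0, S=1: formula gives 1, f = 1 ✓
  P=0, Q=0, R=1, S=0: formula gives 1, f = 1 ✓
  P=0, Q=0, R=1, S=1: formula gives 1, f = 1 ✓
  … (the remaining 12 rows also agree.)
All 16 rows match — the expression computes f exactly.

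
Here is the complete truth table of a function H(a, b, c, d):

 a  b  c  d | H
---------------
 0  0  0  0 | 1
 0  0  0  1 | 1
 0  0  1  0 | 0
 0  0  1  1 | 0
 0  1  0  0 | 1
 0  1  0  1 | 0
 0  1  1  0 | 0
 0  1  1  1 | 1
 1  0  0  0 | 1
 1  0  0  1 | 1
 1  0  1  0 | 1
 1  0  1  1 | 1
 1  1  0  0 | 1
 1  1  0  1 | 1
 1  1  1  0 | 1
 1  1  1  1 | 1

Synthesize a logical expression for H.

The 0-rows are (0,0,1,0), (0,0,1,1), (0,1,0,1), (0,1,1,0). Take each as a conjunction (¬a·¬b·c·¬d, ¬a·¬b·c·d, ¬a·b·¬c·d, ¬a·b·c·¬d), form their disjunction, and complement — that gives a formula that is 1 everywhere H is.

H(a, b, c, d) = ¬((((((¬a ∧ ¬b) ∧ c) ∧ ¬d) ∨ (((¬a ∧ ¬b) ∧ c) ∧ d)) ∨ (((¬a ∧ b) ∧ ¬c) ∧ d)) ∨ (((¬a ∧ b) ∧ c) ∧ ¬d))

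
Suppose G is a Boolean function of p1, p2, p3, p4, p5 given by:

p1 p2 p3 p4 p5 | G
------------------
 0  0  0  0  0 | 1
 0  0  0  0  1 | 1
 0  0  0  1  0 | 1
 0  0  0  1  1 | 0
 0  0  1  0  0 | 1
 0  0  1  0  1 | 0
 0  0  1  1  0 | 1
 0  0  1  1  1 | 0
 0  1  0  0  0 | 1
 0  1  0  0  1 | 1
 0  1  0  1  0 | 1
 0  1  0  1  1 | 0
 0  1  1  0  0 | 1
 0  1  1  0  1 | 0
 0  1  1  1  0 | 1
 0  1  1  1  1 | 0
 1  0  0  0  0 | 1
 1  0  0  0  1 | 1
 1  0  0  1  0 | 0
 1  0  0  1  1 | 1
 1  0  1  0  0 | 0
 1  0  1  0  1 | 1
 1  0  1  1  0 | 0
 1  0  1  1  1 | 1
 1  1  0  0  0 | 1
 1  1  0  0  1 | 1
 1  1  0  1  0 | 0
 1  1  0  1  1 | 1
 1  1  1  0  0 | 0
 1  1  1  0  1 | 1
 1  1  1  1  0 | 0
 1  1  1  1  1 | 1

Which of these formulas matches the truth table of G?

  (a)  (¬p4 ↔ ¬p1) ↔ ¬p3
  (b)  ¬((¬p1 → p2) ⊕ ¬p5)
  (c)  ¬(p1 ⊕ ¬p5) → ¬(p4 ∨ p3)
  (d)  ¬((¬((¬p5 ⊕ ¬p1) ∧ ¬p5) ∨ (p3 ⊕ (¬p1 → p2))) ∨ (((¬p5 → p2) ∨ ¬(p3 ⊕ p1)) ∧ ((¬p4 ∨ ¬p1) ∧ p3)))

c

(a) fails at (0,0,0,1,0): the formula yields 0, G is 1.
(b) fails at (0,0,0,0,0): the formula yields 0, G is 1.
(d) fails at (0,0,0,0,0): the formula yields 0, G is 1.
Only (c) survives; checking it on all 32 rows confirms it matches G.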